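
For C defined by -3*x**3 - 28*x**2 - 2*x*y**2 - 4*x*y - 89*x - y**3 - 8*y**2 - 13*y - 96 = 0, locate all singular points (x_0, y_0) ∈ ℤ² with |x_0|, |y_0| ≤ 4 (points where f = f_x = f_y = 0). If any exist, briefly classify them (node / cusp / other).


Singular points: {(-3, -1)}; classification: node.

Compute partial derivatives:
  f_x = -9*x**2 - 56*x - 2*y**2 - 4*y - 89.
  f_y = -4*x*y - 4*x - 3*y**2 - 16*y - 13.
Scan x_0 ∈ {−4, ..., 4}. For each x_0, f_y(x_0, y) is a polynomial in y; find its integer roots y ∈ {−4, ..., 4}, then test f_x and f at those candidates.
  x = -4: f_y(-4, y) = 3 - 3*y**2; vanishes at y ∈ {-1, 1}. (-4, -1): f_x = -7 ≠ 0; (-4, 1): f_x = -15 ≠ 0.
  x = -3: f_y(-3, y) = -3*y**2 - 4*y - 1; vanishes at y ∈ {-1}. (-3, -1): f_x = 0, f = 0 — SINGULAR.
  x = -2: f_y(-2, y) = -3*y**2 - 8*y - 5; vanishes at y ∈ {-1}. (-2, -1): f_x = -11 ≠ 0.
  x = -1: f_y(-1, y) = -3*y**2 - 12*y - 9; vanishes at y ∈ {-3, -1}. (-1, -3): f_x = -48 ≠ 0; (-1, -1): f_x = -40 ≠ 0.
  x = 0: f_y(0, y) = -3*y**2 - 16*y - 13; vanishes at y ∈ {-1}. (0, -1): f_x = -87 ≠ 0.
  x = 1: f_y(1, y) = -3*y**2 - 20*y - 17; vanishes at y ∈ {-1}. (1, -1): f_x = -152 ≠ 0.
  x = 2: f_y(2, y) = -3*y**2 - 24*y - 21; vanishes at y ∈ {-1}. (2, -1): f_x = -235 ≠ 0.
  x = 3: f_y(3, y) = -3*y**2 - 28*y - 25; vanishes at y ∈ {-1}. (3, -1): f_x = -336 ≠ 0.
  x = 4: f_y(4, y) = -3*y**2 - 32*y - 29; vanishes at y ∈ {-1}. (4, -1): f_x = -455 ≠ 0.
Only singular point on the grid: (-3, -1).
Classify: substitute x = -3 + u, y = -1 + v and expand: f = -3*u**3 - u**2 - 2*u*v**2 - v**3 + v**2.
No constant or linear terms (consistent with a singular point). Quadratic part: -u**2 + v**2. Cubic part: -3*u**3 - 2*u*v**2 - v**3.
The quadratic part v**2 - u**2 = (v − u)(v + u) splits into two distinct linear factors, so there are two distinct tangent lines y − -1 = ±(x − -3) — this is a node (ordinary double point).
Classification: node.


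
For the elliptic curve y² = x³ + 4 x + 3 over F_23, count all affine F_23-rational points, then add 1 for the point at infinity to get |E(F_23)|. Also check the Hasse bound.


Affine points = {(0, 7), (0, 16), (1, 10), (1, 13), (6, 6), (6, 17), (7, 11), (7, 12), (8, 8), (8, 15), (9, 3), (9, 20), (10, 10), (10, 13), (12, 10), (12, 13), (16, 0), (17, 4), (17, 19)}; affine count = 19; |E(F_23)| = 20.

Discriminant check: Δ ∝ 4a³ + 27b² = 4·4³ + 27·3² = 4·64 + 27·9 ≡ 16 (mod 23). Nonzero ⇒ E is nonsingular.
For each x ∈ F_23, compute rhs = x³ + 4·x + 3 mod 23, then count y ∈ F_23 with y² ≡ rhs.
  x = 0: rhs = 3, matching y values: 7, 16 (2 points).
  x = 1: rhs = 8, matching y values: 10, 13 (2 points).
  x = 2: rhs = 19, matching y values: none (0 points).
  x = 3: rhs = 19, matching y values: none (0 points).
  x = 4: rhs = 14, matching y values: none (0 points).
  x = 5: rhs = 10, matching y values: none (0 points).
  x = 6: rhs = 13, matching y values: 6, 17 (2 points).
  x = 7: rhs = 6, matching y values: 11, 12 (2 points).
  x = 8: rhs = 18, matching y values: 8, 15 (2 points).
  x = 9: rhs = 9, matching y values: 3, 20 (2 points).
  x = 10: rhs = 8, matching y values: 10, 13 (2 points).
  x = 11: rhs = 21, matching y values: none (0 points).
  x = 12: rhs = 8, matching y values: 10, 13 (2 points).
  x = 13: rhs = 21, matching y values: none (0 points).
  x = 14: rhs = 20, matching y values: none (0 points).
  x = 15: rhs = 11, matching y values: none (0 points).
  x = 16: rhs = 0, matching y values: 0 (1 points).
  x = 17: rhs = 16, matching y values: 4, 19 (2 points).
  x = 18: rhs = 19, matching y values: none (0 points).
  x = 19: rhs = 15, matching y values: none (0 points).
  x = 20: rhs = 10, matching y values: none (0 points).
  x = 21: rhs = 10, matching y values: none (0 points).
  x = 22: rhs = 21, matching y values: none (0 points).
Total affine count: 19.
Full point count |E(F_23)| = 19 + 1 = 20.
Hasse bound: |20 − (23+1)| = |-4| = 4 ≤ 2√23 ≈ 9.5917 ✓.


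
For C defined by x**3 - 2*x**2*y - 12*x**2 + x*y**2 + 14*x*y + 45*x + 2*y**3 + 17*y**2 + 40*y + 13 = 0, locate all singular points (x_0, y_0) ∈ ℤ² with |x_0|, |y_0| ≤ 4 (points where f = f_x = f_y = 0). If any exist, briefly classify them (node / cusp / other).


Singular points: {(2, -3)}; classification: cusp.

Compute partial derivatives:
  f_x = 3*x**2 - 4*x*y - 24*x + y**2 + 14*y + 45.
  f_y = -2*x**2 + 2*x*y + 14*x + 6*y**2 + 34*y + 40.
Scan x_0 ∈ {−4, ..., 4}. For each x_0, f_y(x_0, y) is a polynomial in y; find its integer roots y ∈ {−4, ..., 4}, then test f_x and f at those candidates.
  x = -4: f_y(-4, y) = 6*y**2 + 26*y - 48; no integer root y with |y| ≤ 4.
  x = -3: f_y(-3, y) = 6*y**2 + 28*y - 20; no integer root y with |y| ≤ 4.
  x = -2: f_y(-2, y) = 6*y**2 + 30*y + 4; no integer root y with |y| ≤ 4.
  x = -1: f_y(-1, y) = 6*y**2 + 32*y + 24; no integer root y with |y| ≤ 4.
  x = 0: f_y(0, y) = 6*y**2 + 34*y + 40; vanishes at y ∈ {-4}. (0, -4): f_x = 5 ≠ 0.
  x = 1: f_y(1, y) = 6*y**2 + 36*y + 52; no integer root y with |y| ≤ 4.
  x = 2: f_y(2, y) = 6*y**2 + 38*y + 60; vanishes at y ∈ {-3}. (2, -3): f_x = 0, f = 0 — SINGULAR.
  x = 3: f_y(3, y) = 6*y**2 + 40*y + 64; vanishes at y ∈ {-4}. (3, -4): f_x = 8 ≠ 0.
  x = 4: f_y(4, y) = 6*y**2 + 42*y + 64; no integer root y with |y| ≤ 4.
Only singular point on the grid: (2, -3).
Classify: substitute x = 2 + u, y = -3 + v and expand: f = u**3 - 2*u**2*v + u*v**2 + 2*v**3 + v**2.
No constant or linear terms (consistent with a singular point). Quadratic part: v**2. Cubic part: u**3 - 2*u**2*v + u*v**2 + 2*v**3.
The quadratic part v**2 is a perfect square, so there is a single (double) tangent line v = 0, i.e. y = -3. Restricting the cubic part to that line (v = 0) leaves u**3 ≠ 0, so f is not divisible by v and the branch is v² ≈ -u**3 to lowest order — this is a cusp.
Classification: cusp.


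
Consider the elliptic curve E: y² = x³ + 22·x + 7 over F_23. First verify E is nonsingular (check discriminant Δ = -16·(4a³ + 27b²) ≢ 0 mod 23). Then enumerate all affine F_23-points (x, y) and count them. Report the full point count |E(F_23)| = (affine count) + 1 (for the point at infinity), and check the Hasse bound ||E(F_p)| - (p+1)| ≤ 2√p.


Affine points = {(2, 6), (2, 17), (3, 10), (3, 13), (5, 9), (5, 14), (10, 10), (10, 13), (11, 4), (11, 19), (13, 11), (13, 12), (14, 0), (15, 3), (15, 20), (16, 4), (16, 19), (17, 2), (17, 21), (18, 5), (18, 18), (19, 4), (19, 19), (20, 11), (20, 12), (21, 1), (21, 22)}; affine count = 27; |E(F_23)| = 28.

Discriminant check: Δ ∝ 4a³ + 27b² = 4·22³ + 27·7² = 4·10648 + 27·49 ≡ 8 (mod 23). Nonzero ⇒ E is nonsingular.
For each x ∈ F_23, compute rhs = x³ + 22·x + 7 mod 23, then count y ∈ F_23 with y² ≡ rhs.
  x = 0: rhs = 7, matching y values: none (0 points).
  x = 1: rhs = 7, matching y values: none (0 points).
  x = 2: rhs = 13, matching y values: 6, 17 (2 points).
  x = 3: rhs = 8, matching y values: 10, 13 (2 points).
  x = 4: rhs = 21, matching y values: none (0 points).
  x = 5: rhs = 12, matching y values: 9, 14 (2 points).
  x = 6: rhs = 10, matching y values: none (0 points).
  x = 7: rhs = 21, matching y values: none (0 points).
  x = 8: rhs = 5, matching y values: none (0 points).
  x = 9: rhs = 14, matching y values: none (0 points).
  x = 10: rhs = 8, matching y values: 10, 13 (2 points).
  x = 11: rhs = 16, matching y values: 4, 19 (2 points).
  x = 12: rhs = 21, matching y values: none (0 points).
  x = 13: rhs = 6, matching y values: 11, 12 (2 points).
  x = 14: rhs = 0, matching y values: 0 (1 points).
  x = 15: rhs = 9, matching y values: 3, 20 (2 points).
  x = 16: rhs = 16, matching y values: 4, 19 (2 points).
  x = 17: rhs = 4, matching y values: 2, 21 (2 points).
  x = 18: rhs = 2, matching y values: 5, 18 (2 points).
  x = 19: rhs = 16, matching y values: 4, 19 (2 points).
  x = 20: rhs = 6, matching y values: 11, 12 (2 points).
  x = 21: rhs = 1, matching y values: 1, 22 (2 points).
  x = 22: rhs = 7, matching y values: none (0 points).
Total affine count: 27.
Full point count |E(F_23)| = 27 + 1 = 28.
Hasse bound: |28 − (23+1)| = |4| = 4 ≤ 2√23 ≈ 9.5917 ✓.


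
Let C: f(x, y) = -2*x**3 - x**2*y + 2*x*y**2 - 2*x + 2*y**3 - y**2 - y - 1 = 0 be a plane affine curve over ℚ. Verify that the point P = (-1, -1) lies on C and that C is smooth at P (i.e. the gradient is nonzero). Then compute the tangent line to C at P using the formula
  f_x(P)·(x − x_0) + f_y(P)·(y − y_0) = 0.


Tangent line at P: -8*x + 10*y + 2 = 0.

Step 1: f(-1, -1) = 0, so P lies on C.
Step 2: partial derivatives
  f_x(x, y) = -6*x**2 - 2*x*y + 2*y**2 - 2, f_y(x, y) = -x**2 + 4*x*y + 6*y**2 - 2*y - 1.
  f_x(P) = -8, f_y(P) = 10 (gradient nonzero, so P is smooth).
Step 3: tangent line at P: -8·(x − -1) + 10·(y − -1) = 0.
Expanding: -8*x + 10*y + 2 = 0.


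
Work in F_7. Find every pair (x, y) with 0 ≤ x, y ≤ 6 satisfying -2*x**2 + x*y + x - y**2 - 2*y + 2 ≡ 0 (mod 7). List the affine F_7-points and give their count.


Affine F_7-points: ∅; count = 0.

For each of the 49 pairs (x, y) ∈ F_7², evaluate f(x, y) mod 7. Record the zeros.
  x = 0: [0↦2, 1↦6, 2↦1, 3↦1, 4↦6, 5↦2, 6↦3]  zeros at y ∈ ∅
  x = 1: [0↦1, 1↦6, 2↦2, 3↦3, 4↦2, 5↦6, 6↦1]  zeros at y ∈ ∅
  x = 2: [0↦3, 1↦2, 2↦6, 3↦1, 4↦1, 5↦6, 6↦2]  zeros at y ∈ ∅
  x = 3: [0↦1, 1↦1, 2↦6, 3↦2, 4↦3, 5↦2, 6↦6]  zeros at y ∈ ∅
  x = 4: [0↦2, 1↦3, 2↦2, 3↦6, 4↦1, 5↦1, 6↦6]  zeros at y ∈ ∅
  x = 5: [0↦6, 1↦1, 2↦1, 3↦6, 4↦2, 5↦3, 6↦2]  zeros at y ∈ ∅
  x = 6: [0↦6, 1↦2, 2↦3, 3↦2, 4↦6, 5↦1, 6↦1]  zeros at y ∈ ∅
Collecting zeros: affine points = ∅.
Total count |C(F_7)_aff| = 0.


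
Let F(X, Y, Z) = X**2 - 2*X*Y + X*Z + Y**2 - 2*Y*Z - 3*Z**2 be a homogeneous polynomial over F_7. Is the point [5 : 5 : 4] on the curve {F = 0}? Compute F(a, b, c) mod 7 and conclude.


F(5,5,4) ≡ 2 (mod 7); P is NOT on the curve.

Evaluate F(5, 5, 4) term-by-term (mod 7).
  X**2 ↦ 1·25·1·1 = 25
  -2*X*Y ↦ -2·5·5·1 = -50
  X*Z ↦ 1·5·1·4 = 20
  Y**2 ↦ 1·1·25·1 = 25
  -2*Y*Z ↦ -2·1·5·4 = -40
  -3*Z**2 ↦ -3·1·1·16 = -48
Sum: F(5, 5, 4) = (25) + (-50) + (20) + (25) + (-40) + (-48) = -68.
Reducing mod 7: -68 ≡ 2 (mod 7).
Since F(a, b, c) ≡ 2 ≠ 0 (mod 7), P does NOT lie on the curve.


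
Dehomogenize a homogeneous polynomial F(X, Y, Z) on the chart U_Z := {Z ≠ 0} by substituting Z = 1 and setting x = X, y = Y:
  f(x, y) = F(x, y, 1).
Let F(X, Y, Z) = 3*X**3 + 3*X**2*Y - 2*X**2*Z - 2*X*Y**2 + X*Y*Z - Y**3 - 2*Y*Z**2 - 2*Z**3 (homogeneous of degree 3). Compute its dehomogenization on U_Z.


f(x, y) = 3*x**3 + 3*x**2*y - 2*x**2 - 2*x*y**2 + x*y - y**3 - 2*y - 2

On U_Z we set Z = 1. Each monomial c·X^i·Y^j·Z^k in F becomes c·x^i·y^j·1^k = c·x^i·y^j.
Substituting Z = 1: F(X, Y, 1) = 3*x**3 + 3*x**2*y - 2*x**2 - 2*x*y**2 + x*y - y**3 - 2*y - 2.
Note: deg(f) ≤ deg(F) = 3; strict inequality happens when F is divisible by Z (lost terms).


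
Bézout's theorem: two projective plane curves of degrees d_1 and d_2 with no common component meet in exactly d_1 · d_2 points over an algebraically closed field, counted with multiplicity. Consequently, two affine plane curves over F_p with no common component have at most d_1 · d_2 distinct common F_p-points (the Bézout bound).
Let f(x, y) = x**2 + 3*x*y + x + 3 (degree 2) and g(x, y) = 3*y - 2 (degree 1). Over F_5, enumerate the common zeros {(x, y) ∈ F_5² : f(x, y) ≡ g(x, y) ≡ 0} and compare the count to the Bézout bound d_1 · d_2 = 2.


Common zeros: ∅; count = 0; Bézout bound = 2.

deg(f) = 2, deg(g) = 1, so Bézout bound = 2.
Scan x ∈ F_5. For each x, list the y ∈ F_5 with f(x, y) ≡ 0 and those with g(x, y) ≡ 0 (mod 5); the common zeros in that column are the intersection.
  x = 0: f ≡ 0 at y ∈ ∅; g ≡ 0 at y ∈ {4}; common: ∅.
  x = 1: f ≡ 0 at y ∈ {0}; g ≡ 0 at y ∈ {4}; common: ∅.
  x = 2: f ≡ 0 at y ∈ {1}; g ≡ 0 at y ∈ {4}; common: ∅.
  x = 3: f ≡ 0 at y ∈ {0}; g ≡ 0 at y ∈ {4}; common: ∅.
  x = 4: f ≡ 0 at y ∈ {1}; g ≡ 0 at y ∈ {4}; common: ∅.
Collecting: common zeros = ∅, so the count is 0.
Comparison with the Bézout bound: 0 ≤ 2 = deg(f)·deg(g), as expected for curves with no common component (the affine F_5-count falls short of the bound because intersections may lie at infinity, over extension fields, or carry multiplicity).


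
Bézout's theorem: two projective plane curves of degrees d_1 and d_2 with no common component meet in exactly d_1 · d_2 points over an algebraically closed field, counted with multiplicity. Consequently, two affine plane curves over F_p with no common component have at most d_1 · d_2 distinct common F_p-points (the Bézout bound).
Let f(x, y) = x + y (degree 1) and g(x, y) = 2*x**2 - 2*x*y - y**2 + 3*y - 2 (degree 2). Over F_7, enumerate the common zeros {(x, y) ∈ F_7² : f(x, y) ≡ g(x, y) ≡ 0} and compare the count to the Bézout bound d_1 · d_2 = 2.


Common zeros: ∅; count = 0; Bézout bound = 2.

deg(f) = 1, deg(g) = 2, so Bézout bound = 2.
Scan x ∈ F_7. For each x, list the y ∈ F_7 with f(x, y) ≡ 0 and those with g(x, y) ≡ 0 (mod 7); the common zeros in that column are the intersection.
  x = 0: f ≡ 0 at y ∈ {0}; g ≡ 0 at y ∈ {1, 2}; common: ∅.
  x = 1: f ≡ 0 at y ∈ {6}; g ≡ 0 at y ∈ {0, 1}; common: ∅.
  x = 2: f ≡ 0 at y ∈ {5}; g ≡ 0 at y ∈ {2, 4}; common: ∅.
  x = 3: f ≡ 0 at y ∈ {4}; g ≡ 0 at y ∈ ∅; common: ∅.
  x = 4: f ≡ 0 at y ∈ {3}; g ≡ 0 at y ∈ ∅; common: ∅.
  x = 5: f ≡ 0 at y ∈ {2}; g ≡ 0 at y ∈ ∅; common: ∅.
  x = 6: f ≡ 0 at y ∈ {1}; g ≡ 0 at y ∈ {0, 5}; common: ∅.
Collecting: common zeros = ∅, so the count is 0.
Comparison with the Bézout bound: 0 ≤ 2 = deg(f)·deg(g), as expected for curves with no common component (the affine F_7-count falls short of the bound because intersections may lie at infinity, over extension fields, or carry multiplicity).


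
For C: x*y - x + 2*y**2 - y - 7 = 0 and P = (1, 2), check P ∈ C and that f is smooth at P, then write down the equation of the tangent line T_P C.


Tangent line at P: x + 8*y - 17 = 0.

Step 1: f(1, 2) = 0, so P lies on C.
Step 2: partial derivatives
  f_x(x, y) = y - 1, f_y(x, y) = x + 4*y - 1.
  f_x(P) = 1, f_y(P) = 8 (gradient nonzero, so P is smooth).
Step 3: tangent line at P: 1·(x − 1) + 8·(y − 2) = 0.
Expanding: x + 8*y - 17 = 0.


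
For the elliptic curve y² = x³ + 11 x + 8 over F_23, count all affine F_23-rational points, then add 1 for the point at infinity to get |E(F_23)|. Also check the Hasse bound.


Affine points = {(0, 10), (0, 13), (4, 1), (4, 22), (5, 2), (5, 21), (9, 10), (9, 13), (13, 5), (13, 18), (14, 10), (14, 13), (15, 11), (15, 12), (16, 5), (16, 18), (17, 5), (17, 18), (18, 9), (18, 14), (21, 1), (21, 22)}; affine count = 22; |E(F_23)| = 23.

Discriminant check: Δ ∝ 4a³ + 27b² = 4·11³ + 27·8² = 4·1331 + 27·64 ≡ 14 (mod 23). Nonzero ⇒ E is nonsingular.
For each x ∈ F_23, compute rhs = x³ + 11·x + 8 mod 23, then count y ∈ F_23 with y² ≡ rhs.
  x = 0: rhs = 8, matching y values: 10, 13 (2 points).
  x = 1: rhs = 20, matching y values: none (0 points).
  x = 2: rhs = 15, matching y values: none (0 points).
  x = 3: rhs = 22, matching y values: none (0 points).
  x = 4: rhs = 1, matching y values: 1, 22 (2 points).
  x = 5: rhs = 4, matching y values: 2, 21 (2 points).
  x = 6: rhs = 14, matching y values: none (0 points).
  x = 7: rhs = 14, matching y values: none (0 points).
  x = 8: rhs = 10, matching y values: none (0 points).
  x = 9: rhs = 8, matching y values: 10, 13 (2 points).
  x = 10: rhs = 14, matching y values: none (0 points).
  x = 11: rhs = 11, matching y values: none (0 points).
  x = 12: rhs = 5, matching y values: none (0 points).
  x = 13: rhs = 2, matching y values: 5, 18 (2 points).
  x = 14: rhs = 8, matching y values: 10, 13 (2 points).
  x = 15: rhs = 6, matching y values: 11, 12 (2 points).
  x = 16: rhs = 2, matching y values: 5, 18 (2 points).
  x = 17: rhs = 2, matching y values: 5, 18 (2 points).
  x = 18: rhs = 12, matching y values: 9, 14 (2 points).
  x = 19: rhs = 15, matching y values: none (0 points).
  x = 20: rhs = 17, matching y values: none (0 points).
  x = 21: rhs = 1, matching y values: 1, 22 (2 points).
  x = 22: rhs = 19, matching y values: none (0 points).
Total affine count: 22.
Full point count |E(F_23)| = 22 + 1 = 23.
Hasse bound: |23 − (23+1)| = |-1| = 1 ≤ 2√23 ≈ 9.5917 ✓.


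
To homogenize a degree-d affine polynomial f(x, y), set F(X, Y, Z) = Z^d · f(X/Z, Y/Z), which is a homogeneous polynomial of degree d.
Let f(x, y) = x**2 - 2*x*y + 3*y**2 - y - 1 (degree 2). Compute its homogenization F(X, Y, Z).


F(X, Y, Z) = X**2 - 2*X*Y + 3*Y**2 - Y*Z - Z**2

deg(f) = 2.
Substitute x = X/Z, y = Y/Z into f, then multiply by Z^2.
  monomial 1·x^2·y^0 ↦ 1·X^2·Y^0·Z^0.
  monomial -2·x^1·y^1 ↦ -2·X^1·Y^1·Z^0.
  monomial 3·x^0·y^2 ↦ 3·X^0·Y^2·Z^0.
  monomial -1·x^0·y^1 ↦ -1·X^0·Y^1·Z^1.
  monomial -1·x^0·y^0 ↦ -1·X^0·Y^0·Z^2.
Collecting: F(X, Y, Z) = X**2 - 2*X*Y + 3*Y**2 - Y*Z - Z**2.


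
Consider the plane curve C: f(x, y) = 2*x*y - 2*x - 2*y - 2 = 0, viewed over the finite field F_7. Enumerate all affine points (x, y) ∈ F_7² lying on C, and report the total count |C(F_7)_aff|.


Affine F_7-points: {(0, 6), (2, 3), (3, 2), (4, 4), (5, 5), (6, 0)}; count = 6.

For each of the 49 pairs (x, y) ∈ F_7², evaluate f(x, y) mod 7. Record the zeros.
  x = 0: [0↦5, 1↦3, 2↦1, 3↦6, 4↦4, 5↦2, 6↦0]  zeros at y ∈ {6}
  x = 1: [0↦3, 1↦3, 2↦3, 3↦3, 4↦3, 5↦3, 6↦3]  zeros at y ∈ ∅
  x = 2: [0↦1, 1↦3, 2↦5, 3↦0, 4↦2, 5↦4, 6↦6]  zeros at y ∈ {3}
  x = 3: [0↦6, 1↦3, 2↦0, 3↦4, 4↦1, 5↦5, 6↦2]  zeros at y ∈ {2}
  x = 4: [0↦4, 1↦3, 2↦2, 3↦1, 4↦0, 5↦6, 6↦5]  zeros at y ∈ {4}
  x = 5: [0↦2, 1↦3, 2↦4, 3↦5, 4↦6, 5↦0, 6↦1]  zeros at y ∈ {5}
  x = 6: [0↦0, 1↦3, 2↦6, 3↦2, 4↦5, 5↦1, 6↦4]  zeros at y ∈ {0}
Collecting zeros: affine points = {(0, 6), (2, 3), (3, 2), (4, 4), (5, 5), (6, 0)}.
Total count |C(F_7)_aff| = 6.


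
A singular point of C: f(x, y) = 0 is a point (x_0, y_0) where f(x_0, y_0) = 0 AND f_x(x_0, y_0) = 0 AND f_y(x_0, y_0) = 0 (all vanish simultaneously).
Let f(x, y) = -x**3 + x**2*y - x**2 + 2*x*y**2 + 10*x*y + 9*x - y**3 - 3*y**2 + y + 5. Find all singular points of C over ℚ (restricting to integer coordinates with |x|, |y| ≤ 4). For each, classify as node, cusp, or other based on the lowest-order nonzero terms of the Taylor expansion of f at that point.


Singular points: {(-1, -2)}; classification: cusp.

Compute partial derivatives:
  f_x = -3*x**2 + 2*x*y - 2*x + 2*y**2 + 10*y + 9.
  f_y = x**2 + 4*x*y + 10*x - 3*y**2 - 6*y + 1.
Scan x_0 ∈ {−4, ..., 4}. For each x_0, f_y(x_0, y) is a polynomial in y; find its integer roots y ∈ {−4, ..., 4}, then test f_x and f at those candidates.
  x = -4: f_y(-4, y) = -3*y**2 - 22*y - 23; no integer root y with |y| ≤ 4.
  x = -3: f_y(-3, y) = -3*y**2 - 18*y - 20; no integer root y with |y| ≤ 4.
  x = -2: f_y(-2, y) = -3*y**2 - 14*y - 15; vanishes at y ∈ {-3}. (-2, -3): f_x = 1 ≠ 0.
  x = -1: f_y(-1, y) = -3*y**2 - 10*y - 8; vanishes at y ∈ {-2}. (-1, -2): f_x = 0, f = 0 — SINGULAR.
  x = 0: f_y(0, y) = -3*y**2 - 6*y + 1; no integer root y with |y| ≤ 4.
  x = 1: f_y(1, y) = -3*y**2 - 2*y + 12; no integer root y with |y| ≤ 4.
  x = 2: f_y(2, y) = -3*y**2 + 2*y + 25; no integer root y with |y| ≤ 4.
  x = 3: f_y(3, y) = -3*y**2 + 6*y + 40; no integer root y with |y| ≤ 4.
  x = 4: f_y(4, y) = -3*y**2 + 10*y + 57; vanishes at y ∈ {-3}. (4, -3): f_x = -83 ≠ 0.
Only singular point on the grid: (-1, -2).
Classify: substitute x = -1 + u, y = -2 + v and expand: f = -u**3 + u**2*v + 2*u*v**2 - v**3 + v**2.
No constant or linear terms (consistent with a singular point). Quadratic part: v**2. Cubic part: -u**3 + u**2*v + 2*u*v**2 - v**3.
The quadratic part v**2 is a perfect square, so there is a single (double) tangent line v = 0, i.e. y = -2. Restricting the cubic part to that line (v = 0) leaves -u**3 ≠ 0, so f is not divisible by v and the branch is v² ≈ u**3 to lowest order — this is a cusp.
Classification: cusp.


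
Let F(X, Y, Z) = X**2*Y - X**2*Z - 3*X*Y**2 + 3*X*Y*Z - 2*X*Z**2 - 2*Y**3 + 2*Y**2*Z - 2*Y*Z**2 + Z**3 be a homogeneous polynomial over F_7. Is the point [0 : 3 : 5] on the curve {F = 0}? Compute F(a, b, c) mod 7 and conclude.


F(0,3,5) ≡ 4 (mod 7); P is NOT on the curve.

Evaluate F(0, 3, 5) term-by-term (mod 7).
  X**2*Y ↦ 1·0·3·1 = 0
  -X**2*Z ↦ -1·0·1·5 = 0
  -3*X*Y**2 ↦ -3·0·9·1 = 0
  3*X*Y*Z ↦ 3·0·3·5 = 0
  -2*X*Z**2 ↦ -2·0·1·25 = 0
  -2*Y**3 ↦ -2·1·27·1 = -54
  2*Y**2*Z ↦ 2·1·9·5 = 90
  -2*Y*Z**2 ↦ -2·1·3·25 = -150
  Z**3 ↦ 1·1·1·125 = 125
Sum: F(0, 3, 5) = (0) + (0) + (0) + (0) + (0) + (-54) + (90) + (-150) + (125) = 11.
Reducing mod 7: 11 ≡ 4 (mod 7).
Since F(a, b, c) ≡ 4 ≠ 0 (mod 7), P does NOT lie on the curve.


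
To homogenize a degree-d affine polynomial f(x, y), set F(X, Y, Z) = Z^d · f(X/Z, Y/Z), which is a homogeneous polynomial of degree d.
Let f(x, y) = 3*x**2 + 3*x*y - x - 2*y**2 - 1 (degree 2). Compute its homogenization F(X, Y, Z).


F(X, Y, Z) = 3*X**2 + 3*X*Y - X*Z - 2*Y**2 - Z**2

deg(f) = 2.
Substitute x = X/Z, y = Y/Z into f, then multiply by Z^2.
  monomial 3·x^2·y^0 ↦ 3·X^2·Y^0·Z^0.
  monomial 3·x^1·y^1 ↦ 3·X^1·Y^1·Z^0.
  monomial -1·x^1·y^0 ↦ -1·X^1·Y^0·Z^1.
  monomial -2·x^0·y^2 ↦ -2·X^0·Y^2·Z^0.
  monomial -1·x^0·y^0 ↦ -1·X^0·Y^0·Z^2.
Collecting: F(X, Y, Z) = 3*X**2 + 3*X*Y - X*Z - 2*Y**2 - Z**2.


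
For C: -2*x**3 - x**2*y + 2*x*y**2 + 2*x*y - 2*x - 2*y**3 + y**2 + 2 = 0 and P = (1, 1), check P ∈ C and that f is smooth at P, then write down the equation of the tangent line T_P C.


Tangent line at P: -6*x + y + 5 = 0.

Step 1: f(1, 1) = 0, so P lies on C.
Step 2: partial derivatives
  f_x(x, y) = -6*x**2 - 2*x*y + 2*y**2 + 2*y - 2, f_y(x, y) = -x**2 + 4*x*y + 2*x - 6*y**2 + 2*y.
  f_x(P) = -6, f_y(P) = 1 (gradient nonzero, so P is smooth).
Step 3: tangent line at P: -6·(x − 1) + 1·(y − 1) = 0.
Expanding: -6*x + y + 5 = 0.


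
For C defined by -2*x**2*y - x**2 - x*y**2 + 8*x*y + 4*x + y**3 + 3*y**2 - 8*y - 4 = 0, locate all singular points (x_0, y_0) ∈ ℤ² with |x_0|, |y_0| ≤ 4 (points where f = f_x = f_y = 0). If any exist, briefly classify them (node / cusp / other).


Singular points: {(2, 0)}; classification: node.

Compute partial derivatives:
  f_x = -4*x*y - 2*x - y**2 + 8*y + 4.
  f_y = -2*x**2 - 2*x*y + 8*x + 3*y**2 + 6*y - 8.
Scan x_0 ∈ {−4, ..., 4}. For each x_0, f_y(x_0, y) is a polynomial in y; find its integer roots y ∈ {−4, ..., 4}, then test f_x and f at those candidates.
  x = -4: f_y(-4, y) = 3*y**2 + 14*y - 72; no integer root y with |y| ≤ 4.
  x = -3: f_y(-3, y) = 3*y**2 + 12*y - 50; no integer root y with |y| ≤ 4.
  x = -2: f_y(-2, y) = 3*y**2 + 10*y - 32; vanishes at y ∈ {2}. (-2, 2): f_x = 36 ≠ 0.
  x = -1: f_y(-1, y) = 3*y**2 + 8*y - 18; no integer root y with |y| ≤ 4.
  x = 0: f_y(0, y) = 3*y**2 + 6*y - 8; no integer root y with |y| ≤ 4.
  x = 1: f_y(1, y) = 3*y**2 + 4*y - 2; no integer root y with |y| ≤ 4.
  x = 2: f_y(2, y) = 3*y**2 + 2*y; vanishes at y ∈ {0}. (2, 0): f_x = 0, f = 0 — SINGULAR.
  x = 3: f_y(3, y) = 3*y**2 - 2; no integer root y with |y| ≤ 4.
  x = 4: f_y(4, y) = 3*y**2 - 2*y - 8; vanishes at y ∈ {2}. (4, 2): f_x = -24 ≠ 0.
Only singular point on the grid: (2, 0).
Classify: substitute x = 2 + u, y = 0 + v and expand: f = -2*u**2*v - u**2 - u*v**2 + v**3 + v**2.
No constant or linear terms (consistent with a singular point). Quadratic part: -u**2 + v**2. Cubic part: -2*u**2*v - u*v**2 + v**3.
The quadratic part v**2 - u**2 = (v − u)(v + u) splits into two distinct linear factors, so there are two distinct tangent lines y − 0 = ±(x − 2) — this is a node (ordinary double point).
Classification: node.


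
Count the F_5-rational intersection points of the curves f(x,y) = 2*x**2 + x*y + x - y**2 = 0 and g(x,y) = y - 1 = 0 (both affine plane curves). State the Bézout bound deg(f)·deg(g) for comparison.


Common zeros: ∅; count = 0; Bézout bound = 2.

deg(f) = 2, deg(g) = 1, so Bézout bound = 2.
Scan x ∈ F_5. For each x, list the y ∈ F_5 with f(x, y) ≡ 0 and those with g(x, y) ≡ 0 (mod 5); the common zeros in that column are the intersection.
  x = 0: f ≡ 0 at y ∈ {0}; g ≡ 0 at y ∈ {1}; common: ∅.
  x = 1: f ≡ 0 at y ∈ ∅; g ≡ 0 at y ∈ {1}; common: ∅.
  x = 2: f ≡ 0 at y ∈ {0, 2}; g ≡ 0 at y ∈ {1}; common: ∅.
  x = 3: f ≡ 0 at y ∈ ∅; g ≡ 0 at y ∈ {1}; common: ∅.
  x = 4: f ≡ 0 at y ∈ {2}; g ≡ 0 at y ∈ {1}; common: ∅.
Collecting: common zeros = ∅, so the count is 0.
Comparison with the Bézout bound: 0 ≤ 2 = deg(f)·deg(g), as expected for curves with no common component (the affine F_5-count falls short of the bound because intersections may lie at infinity, over extension fields, or carry multiplicity).


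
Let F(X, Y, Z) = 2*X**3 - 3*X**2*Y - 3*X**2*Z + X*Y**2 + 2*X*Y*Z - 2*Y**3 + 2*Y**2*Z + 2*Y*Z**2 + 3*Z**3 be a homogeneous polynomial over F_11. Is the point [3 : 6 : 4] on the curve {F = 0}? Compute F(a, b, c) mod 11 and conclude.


F(3,6,4) ≡ 1 (mod 11); P is NOT on the curve.

Evaluate F(3, 6, 4) term-by-term (mod 11).
  2*X**3 ↦ 2·27·1·1 = 54
  -3*X**2*Y ↦ -3·9·6·1 = -162
  -3*X**2*Z ↦ -3·9·1·4 = -108
  X*Y**2 ↦ 1·3·36·1 = 108
  2*X*Y*Z ↦ 2·3·6·4 = 144
  -2*Y**3 ↦ -2·1·216·1 = -432
  2*Y**2*Z ↦ 2·1·36·4 = 288
  2*Y*Z**2 ↦ 2·1·6·16 = 192
  3*Z**3 ↦ 3·1·1·64 = 192
Sum: F(3, 6, 4) = (54) + (-162) + (-108) + (108) + (144) + (-432) + (288) + (192) + (192) = 276.
Reducing mod 11: 276 ≡ 1 (mod 11).
Since F(a, b, c) ≡ 1 ≠ 0 (mod 11), P does NOT lie on the curve.


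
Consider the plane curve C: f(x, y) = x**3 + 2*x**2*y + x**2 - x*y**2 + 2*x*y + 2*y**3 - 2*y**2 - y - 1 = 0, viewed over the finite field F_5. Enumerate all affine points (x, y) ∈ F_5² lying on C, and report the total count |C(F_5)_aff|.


Affine F_5-points: {(0, 2), (2, 1), (3, 0), (3, 1), (3, 4)}; count = 5.

For each of the 25 pairs (x, y) ∈ F_5², evaluate f(x, y) mod 5. Record the zeros.
  x = 0: [0↦4, 1↦3, 2↦0, 3↦2, 4↦1]  zeros at y ∈ {2}
  x = 1: [0↦1, 1↦3, 2↦1, 3↦2, 4↦3]  zeros at y ∈ ∅
  x = 2: [0↦1, 1↦0, 2↦3, 3↦2, 4↦4]  zeros at y ∈ {1}
  x = 3: [0↦0, 1↦0, 2↦2, 3↦3, 4↦0]  zeros at y ∈ {0, 1, 4}
  x = 4: [0↦4, 1↦4, 2↦4, 3↦1, 4↦2]  zeros at y ∈ ∅
Collecting zeros: affine points = {(0, 2), (2, 1), (3, 0), (3, 1), (3, 4)}.
Total count |C(F_5)_aff| = 5.


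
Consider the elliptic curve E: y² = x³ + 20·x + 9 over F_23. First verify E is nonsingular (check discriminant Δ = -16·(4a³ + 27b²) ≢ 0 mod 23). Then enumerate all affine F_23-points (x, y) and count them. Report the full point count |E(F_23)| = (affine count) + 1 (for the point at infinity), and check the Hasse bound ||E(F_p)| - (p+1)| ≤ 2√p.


Affine points = {(0, 3), (0, 20), (3, 2), (3, 21), (5, 2), (5, 21), (6, 0), (7, 3), (7, 20), (10, 6), (10, 17), (15, 2), (15, 21), (16, 3), (16, 20), (17, 8), (17, 15), (19, 7), (19, 16)}; affine count = 19; |E(F_23)| = 20.

Discriminant check: Δ ∝ 4a³ + 27b² = 4·20³ + 27·9² = 4·8000 + 27·81 ≡ 9 (mod 23). Nonzero ⇒ E is nonsingular.
For each x ∈ F_23, compute rhs = x³ + 20·x + 9 mod 23, then count y ∈ F_23 with y² ≡ rhs.
  x = 0: rhs = 9, matching y values: 3, 20 (2 points).
  x = 1: rhs = 7, matching y values: none (0 points).
  x = 2: rhs = 11, matching y values: none (0 points).
  x = 3: rhs = 4, matching y values: 2, 21 (2 points).
  x = 4: rhs = 15, matching y values: none (0 points).
  x = 5: rhs = 4, matching y values: 2, 21 (2 points).
  x = 6: rhs = 0, matching y values: 0 (1 points).
  x = 7: rhs = 9, matching y values: 3, 20 (2 points).
  x = 8: rhs = 14, matching y values: none (0 points).
  x = 9: rhs = 21, matching y values: none (0 points).
  x = 10: rhs = 13, matching y values: 6, 17 (2 points).
  x = 11: rhs = 19, matching y values: none (0 points).
  x = 12: rhs = 22, matching y values: none (0 points).
  x = 13: rhs = 5, matching y values: none (0 points).
  x = 14: rhs = 20, matching y values: none (0 points).
  x = 15: rhs = 4, matching y values: 2, 21 (2 points).
  x = 16: rhs = 9, matching y values: 3, 20 (2 points).
  x = 17: rhs = 18, matching y values: 8, 15 (2 points).
  x = 18: rhs = 14, matching y values: none (0 points).
  x = 19: rhs = 3, matching y values: 7, 16 (2 points).
  x = 20: rhs = 14, matching y values: none (0 points).
  x = 21: rhs = 7, matching y values: none (0 points).
  x = 22: rhs = 11, matching y values: none (0 points).
Total affine count: 19.
Full point count |E(F_23)| = 19 + 1 = 20.
Hasse bound: |20 − (23+1)| = |-4| = 4 ≤ 2√23 ≈ 9.5917 ✓.


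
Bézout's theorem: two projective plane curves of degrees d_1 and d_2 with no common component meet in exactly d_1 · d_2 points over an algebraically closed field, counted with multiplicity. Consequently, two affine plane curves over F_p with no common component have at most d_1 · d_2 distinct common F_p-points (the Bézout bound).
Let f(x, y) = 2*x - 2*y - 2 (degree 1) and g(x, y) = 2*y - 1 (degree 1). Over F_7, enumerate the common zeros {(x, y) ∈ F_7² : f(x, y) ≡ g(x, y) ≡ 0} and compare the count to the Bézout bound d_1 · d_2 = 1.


Common zeros: {(5, 4)}; count = 1; Bézout bound = 1.

deg(f) = 1, deg(g) = 1, so Bézout bound = 1.
Scan x ∈ F_7. For each x, list the y ∈ F_7 with f(x, y) ≡ 0 and those with g(x, y) ≡ 0 (mod 7); the common zeros in that column are the intersection.
  x = 0: f ≡ 0 at y ∈ {6}; g ≡ 0 at y ∈ {4}; common: ∅.
  x = 1: f ≡ 0 at y ∈ {0}; g ≡ 0 at y ∈ {4}; common: ∅.
  x = 2: f ≡ 0 at y ∈ {1}; g ≡ 0 at y ∈ {4}; common: ∅.
  x = 3: f ≡ 0 at y ∈ {2}; g ≡ 0 at y ∈ {4}; common: ∅.
  x = 4: f ≡ 0 at y ∈ {3}; g ≡ 0 at y ∈ {4}; common: ∅.
  x = 5: f ≡ 0 at y ∈ {4}; g ≡ 0 at y ∈ {4}; common: {4}.
  x = 6: f ≡ 0 at y ∈ {5}; g ≡ 0 at y ∈ {4}; common: ∅.
Collecting: common zeros = {(5, 4)}, so the count is 1.
Comparison with the Bézout bound: 1 ≤ 1 = deg(f)·deg(g), as expected for curves with no common component (the bound is attained).


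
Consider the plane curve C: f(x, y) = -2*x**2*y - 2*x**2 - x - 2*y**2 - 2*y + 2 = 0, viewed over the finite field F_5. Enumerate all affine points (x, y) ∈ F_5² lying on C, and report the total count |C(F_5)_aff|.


Affine F_5-points: {(0, 2), (2, 1), (2, 4), (4, 1), (4, 2)}; count = 5.

For each of the 25 pairs (x, y) ∈ F_5², evaluate f(x, y) mod 5. Record the zeros.
  x = 0: [0↦2, 1↦3, 2↦0, 3↦3, 4↦2]  zeros at y ∈ {2}
  x = 1: [0↦4, 1↦3, 2↦3, 3↦4, 4↦1]  zeros at y ∈ ∅
  x = 2: [0↦2, 1↦0, 2↦4, 3↦4, 4↦0]  zeros at y ∈ {1, 4}
  x = 3: [0↦1, 1↦4, 2↦3, 3↦3, 4↦4]  zeros at y ∈ ∅
  x = 4: [0↦1, 1↦0, 2↦0, 3↦1, 4↦3]  zeros at y ∈ {1, 2}
Collecting zeros: affine points = {(0, 2), (2, 1), (2, 4), (4, 1), (4, 2)}.
Total count |C(F_5)_aff| = 5.


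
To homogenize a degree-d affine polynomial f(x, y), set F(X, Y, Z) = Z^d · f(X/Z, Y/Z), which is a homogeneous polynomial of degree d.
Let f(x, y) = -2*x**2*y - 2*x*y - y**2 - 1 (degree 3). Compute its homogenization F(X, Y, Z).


F(X, Y, Z) = -2*X**2*Y - 2*X*Y*Z - Y**2*Z - Z**3

deg(f) = 3.
Substitute x = X/Z, y = Y/Z into f, then multiply by Z^3.
  monomial -2·x^2·y^1 ↦ -2·X^2·Y^1·Z^0.
  monomial -2·x^1·y^1 ↦ -2·X^1·Y^1·Z^1.
  monomial -1·x^0·y^2 ↦ -1·X^0·Y^2·Z^1.
  monomial -1·x^0·y^0 ↦ -1·X^0·Y^0·Z^3.
Collecting: F(X, Y, Z) = -2*X**2*Y - 2*X*Y*Z - Y**2*Z - Z**3.


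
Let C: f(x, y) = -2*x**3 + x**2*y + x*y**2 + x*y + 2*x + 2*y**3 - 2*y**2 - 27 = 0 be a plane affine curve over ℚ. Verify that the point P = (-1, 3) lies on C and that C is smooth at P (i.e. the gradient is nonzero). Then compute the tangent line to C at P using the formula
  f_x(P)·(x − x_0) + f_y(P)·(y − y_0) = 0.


Tangent line at P: 2*x + 36*y - 106 = 0.

Step 1: f(-1, 3) = 0, so P lies on C.
Step 2: partial derivatives
  f_x(x, y) = -6*x**2 + 2*x*y + y**2 + y + 2, f_y(x, y) = x**2 + 2*x*y + x + 6*y**2 - 4*y.
  f_x(P) = 2, f_y(P) = 36 (gradient nonzero, so P is smooth).
Step 3: tangent line at P: 2·(x − -1) + 36·(y − 3) = 0.
Expanding: 2*x + 36*y - 106 = 0.


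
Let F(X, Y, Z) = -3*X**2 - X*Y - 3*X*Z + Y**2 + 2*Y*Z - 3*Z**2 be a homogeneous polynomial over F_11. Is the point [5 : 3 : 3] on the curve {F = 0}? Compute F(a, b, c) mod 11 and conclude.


F(5,3,3) ≡ 8 (mod 11); P is NOT on the curve.

Evaluate F(5, 3, 3) term-by-term (mod 11).
  -3*X**2 ↦ -3·25·1·1 = -75
  -X*Y ↦ -1·5·3·1 = -15
  -3*X*Z ↦ -3·5·1·3 = -45
  Y**2 ↦ 1·1·9·1 = 9
  2*Y*Z ↦ 2·1·3·3 = 18
  -3*Z**2 ↦ -3·1·1·9 = -27
Sum: F(5, 3, 3) = (-75) + (-15) + (-45) + (9) + (18) + (-27) = -135.
Reducing mod 11: -135 ≡ 8 (mod 11).
Since F(a, b, c) ≡ 8 ≠ 0 (mod 11), P does NOT lie on the curve.


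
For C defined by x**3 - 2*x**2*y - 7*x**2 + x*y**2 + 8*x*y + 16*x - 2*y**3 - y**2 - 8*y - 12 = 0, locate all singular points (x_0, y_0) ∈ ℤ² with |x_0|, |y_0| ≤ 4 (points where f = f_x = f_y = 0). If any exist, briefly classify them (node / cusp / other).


Singular points: {(2, 0)}; classification: node.

Compute partial derivatives:
  f_x = 3*x**2 - 4*x*y - 14*x + y**2 + 8*y + 16.
  f_y = -2*x**2 + 2*x*y + 8*x - 6*y**2 - 2*y - 8.
Scan x_0 ∈ {−4, ..., 4}. For each x_0, f_y(x_0, y) is a polynomial in y; find its integer roots y ∈ {−4, ..., 4}, then test f_x and f at those candidates.
  x = -4: f_y(-4, y) = -6*y**2 - 10*y - 72; no integer root y with |y| ≤ 4.
  x = -3: f_y(-3, y) = -6*y**2 - 8*y - 50; no integer root y with |y| ≤ 4.
  x = -2: f_y(-2, y) = -6*y**2 - 6*y - 32; no integer root y with |y| ≤ 4.
  x = -1: f_y(-1, y) = -6*y**2 - 4*y - 18; no integer root y with |y| ≤ 4.
  x = 0: f_y(0, y) = -6*y**2 - 2*y - 8; no integer root y with |y| ≤ 4.
  x = 1: f_y(1, y) = -6*y**2 - 2; no integer root y with |y| ≤ 4.
  x = 2: f_y(2, y) = -6*y**2 + 2*y; vanishes at y ∈ {0}. (2, 0): f_x = 0, f = 0 — SINGULAR.
  x = 3: f_y(3, y) = -6*y**2 + 4*y - 2; no integer root y with |y| ≤ 4.
  x = 4: f_y(4, y) = -6*y**2 + 6*y - 8; no integer root y with |y| ≤ 4.
Only singular point on the grid: (2, 0).
Classify: substitute x = 2 + u, y = 0 + v and expand: f = u**3 - 2*u**2*v - u**2 + u*v**2 - 2*v**3 + v**2.
No constant or linear terms (consistent with a singular point). Quadratic part: -u**2 + v**2. Cubic part: u**3 - 2*u**2*v + u*v**2 - 2*v**3.
The quadratic part v**2 - u**2 = (v − u)(v + u) splits into two distinct linear factors, so there are two distinct tangent lines y − 0 = ±(x − 2) — this is a node (ordinary double point).
Classification: node.


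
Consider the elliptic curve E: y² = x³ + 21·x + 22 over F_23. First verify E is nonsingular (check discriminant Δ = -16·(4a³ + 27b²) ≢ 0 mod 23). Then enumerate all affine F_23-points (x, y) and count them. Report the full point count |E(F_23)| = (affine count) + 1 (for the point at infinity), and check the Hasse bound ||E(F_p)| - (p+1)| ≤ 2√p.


Affine points = {(2, 7), (2, 16), (4, 3), (4, 20), (7, 11), (7, 12), (8, 9), (8, 14), (10, 6), (10, 17), (12, 1), (12, 22), (13, 10), (13, 13), (14, 1), (14, 22), (15, 3), (15, 20), (17, 5), (17, 18), (19, 9), (19, 14), (20, 1), (20, 22), (21, 8), (21, 15), (22, 0)}; affine count = 27; |E(F_23)| = 28.

Discriminant check: Δ ∝ 4a³ + 27b² = 4·21³ + 27·22² = 4·9261 + 27·484 ≡ 18 (mod 23). Nonzero ⇒ E is nonsingular.
For each x ∈ F_23, compute rhs = x³ + 21·x + 22 mod 23, then count y ∈ F_23 with y² ≡ rhs.
  x = 0: rhs = 22, matching y values: none (0 points).
  x = 1: rhs = 21, matching y values: none (0 points).
  x = 2: rhs = 3, matching y values: 7, 16 (2 points).
  x = 3: rhs = 20, matching y values: none (0 points).
  x = 4: rhs = 9, matching y values: 3, 20 (2 points).
  x = 5: rhs = 22, matching y values: none (0 points).
  x = 6: rhs = 19, matching y values: none (0 points).
  x = 7: rhs = 6, matching y values: 11, 12 (2 points).
  x = 8: rhs = 12, matching y values: 9, 14 (2 points).
  x = 9: rhs = 20, matching y values: none (0 points).
  x = 10: rhs = 13, matching y values: 6, 17 (2 points).
  x = 11: rhs = 20, matching y values: none (0 points).
  x = 12: rhs = 1, matching y values: 1, 22 (2 points).
  x = 13: rhs = 8, matching y values: 10, 13 (2 points).
  x = 14: rhs = 1, matching y values: 1, 22 (2 points).
  x = 15: rhs = 9, matching y values: 3, 20 (2 points).
  x = 16: rhs = 15, matching y values: none (0 points).
  x = 17: rhs = 2, matching y values: 5, 18 (2 points).
  x = 18: rhs = 22, matching y values: none (0 points).
  x = 19: rhs = 12, matching y values: 9, 14 (2 points).
  x = 20: rhs = 1, matching y values: 1, 22 (2 points).
  x = 21: rhs = 18, matching y values: 8, 15 (2 points).
  x = 22: rhs = 0, matching y values: 0 (1 points).
Total affine count: 27.
Full point count |E(F_23)| = 27 + 1 = 28.
Hasse bound: |28 − (23+1)| = |4| = 4 ≤ 2√23 ≈ 9.5917 ✓.


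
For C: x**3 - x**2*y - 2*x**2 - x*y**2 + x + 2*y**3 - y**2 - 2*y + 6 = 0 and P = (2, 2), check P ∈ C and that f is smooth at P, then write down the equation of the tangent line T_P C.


Tangent line at P: -7*x + 6*y + 2 = 0.

Step 1: f(2, 2) = 0, so P lies on C.
Step 2: partial derivatives
  f_x(x, y) = 3*x**2 - 2*x*y - 4*x - y**2 + 1, f_y(x, y) = -x**2 - 2*x*y + 6*y**2 - 2*y - 2.
  f_x(P) = -7, f_y(P) = 6 (gradient nonzero, so P is smooth).
Step 3: tangent line at P: -7·(x − 2) + 6·(y − 2) = 0.
Expanding: -7*x + 6*y + 2 = 0.


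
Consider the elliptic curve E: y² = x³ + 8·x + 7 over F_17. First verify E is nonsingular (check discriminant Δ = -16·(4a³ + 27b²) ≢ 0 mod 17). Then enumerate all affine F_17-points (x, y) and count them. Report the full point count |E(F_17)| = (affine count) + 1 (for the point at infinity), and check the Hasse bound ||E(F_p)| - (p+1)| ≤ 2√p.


Affine points = {(1, 4), (1, 13), (4, 1), (4, 16), (5, 6), (5, 11), (6, 4), (6, 13), (7, 7), (7, 10), (9, 3), (9, 14), (10, 4), (10, 13), (11, 7), (11, 10), (13, 8), (13, 9), (15, 0), (16, 7), (16, 10)}; affine count = 21; |E(F_17)| = 22.

Discriminant check: Δ ∝ 4a³ + 27b² = 4·8³ + 27·7² = 4·512 + 27·49 ≡ 5 (mod 17). Nonzero ⇒ E is nonsingular.
For each x ∈ F_17, compute rhs = x³ + 8·x + 7 mod 17, then count y ∈ F_17 with y² ≡ rhs.
  x = 0: rhs = 7, matching y values: none (0 points).
  x = 1: rhs = 16, matching y values: 4, 13 (2 points).
  x = 2: rhs = 14, matching y values: none (0 points).
  x = 3: rhs = 7, matching y values: none (0 points).
  x = 4: rhs = 1, matching y values: 1, 16 (2 points).
  x = 5: rhs = 2, matching y values: 6, 11 (2 points).
  x = 6: rhs = 16, matching y values: 4, 13 (2 points).
  x = 7: rhs = 15, matching y values: 7, 10 (2 points).
  x = 8: rhs = 5, matching y values: none (0 points).
  x = 9: rhs = 9, matching y values: 3, 14 (2 points).
  x = 10: rhs = 16, matching y values: 4, 13 (2 points).
  x = 11: rhs = 15, matching y values: 7, 10 (2 points).
  x = 12: rhs = 12, matching y values: none (0 points).
  x = 13: rhs = 13, matching y values: 8, 9 (2 points).
  x = 14: rhs = 7, matching y values: none (0 points).
  x = 15: rhs = 0, matching y values: 0 (1 points).
  x = 16: rhs = 15, matching y values: 7, 10 (2 points).
Total affine count: 21.
Full point count |E(F_17)| = 21 + 1 = 22.
Hasse bound: |22 − (17+1)| = |4| = 4 ≤ 2√17 ≈ 8.2462 ✓.


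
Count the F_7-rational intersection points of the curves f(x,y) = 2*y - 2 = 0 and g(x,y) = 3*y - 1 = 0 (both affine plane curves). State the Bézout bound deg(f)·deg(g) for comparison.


Common zeros: ∅; count = 0; Bézout bound = 1.

deg(f) = 1, deg(g) = 1, so Bézout bound = 1.
Scan x ∈ F_7. For each x, list the y ∈ F_7 with f(x, y) ≡ 0 and those with g(x, y) ≡ 0 (mod 7); the common zeros in that column are the intersection.
  x = 0: f ≡ 0 at y ∈ {1}; g ≡ 0 at y ∈ {5}; common: ∅.
  x = 1: f ≡ 0 at y ∈ {1}; g ≡ 0 at y ∈ {5}; common: ∅.
  x = 2: f ≡ 0 at y ∈ {1}; g ≡ 0 at y ∈ {5}; common: ∅.
  x = 3: f ≡ 0 at y ∈ {1}; g ≡ 0 at y ∈ {5}; common: ∅.
  x = 4: f ≡ 0 at y ∈ {1}; g ≡ 0 at y ∈ {5}; common: ∅.
  x = 5: f ≡ 0 at y ∈ {1}; g ≡ 0 at y ∈ {5}; common: ∅.
  x = 6: f ≡ 0 at y ∈ {1}; g ≡ 0 at y ∈ {5}; common: ∅.
Collecting: common zeros = ∅, so the count is 0.
Comparison with the Bézout bound: 0 ≤ 1 = deg(f)·deg(g), as expected for curves with no common component (the affine F_7-count falls short of the bound because intersections may lie at infinity, over extension fields, or carry multiplicity).
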